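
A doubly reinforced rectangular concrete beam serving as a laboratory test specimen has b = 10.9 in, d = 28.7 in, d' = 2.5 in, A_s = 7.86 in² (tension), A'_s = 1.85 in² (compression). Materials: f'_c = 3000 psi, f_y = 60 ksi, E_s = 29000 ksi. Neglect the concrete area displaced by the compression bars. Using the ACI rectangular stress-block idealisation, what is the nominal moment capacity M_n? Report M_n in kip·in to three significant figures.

M_n ≈ 10900 kip·in

Assume both steels yield.
a = (A_s − A'_s) f_y/(0.85 f'_c b) = (7.86 − 1.85) × 60/(0.85 × 3 × 10.9) = 12.974 in.
c = a/β₁ = 12.974/0.85 = 15.264 in; ε'_s = 0.003(c − d')/c = 0.0025 ≥ ε_y = 0.0021, so the compression steel yields.
M_n = (A_s − A'_s) f_y (d − a/2) + A'_s f_y (d − d') = 360.6 × (28.7 − 6.487) + 111 × (28.7 − 2.5) = 8010.0 + 2908.2 = 10918.2 kip·in.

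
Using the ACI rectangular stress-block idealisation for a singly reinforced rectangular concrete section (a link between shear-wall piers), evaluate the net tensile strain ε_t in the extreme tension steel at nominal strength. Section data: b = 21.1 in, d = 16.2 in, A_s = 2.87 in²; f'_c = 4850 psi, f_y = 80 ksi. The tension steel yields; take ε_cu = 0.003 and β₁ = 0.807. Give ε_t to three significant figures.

a = A_s f_y/(0.85 f'_c b) = 2.640 in.
β₁ = 0.807, so c = a/β₁ = 2.640/0.807 = 3.271 in.
From the linear strain diagram with ε_cu = 0.003: ε_t = 0.003 (d − c)/c = 0.003 × (16.2 − 3.271)/3.271 = 0.0119.
Since ε_t ≥ 0.005, the section is tension-controlled.

ε_t ≈ 0.0119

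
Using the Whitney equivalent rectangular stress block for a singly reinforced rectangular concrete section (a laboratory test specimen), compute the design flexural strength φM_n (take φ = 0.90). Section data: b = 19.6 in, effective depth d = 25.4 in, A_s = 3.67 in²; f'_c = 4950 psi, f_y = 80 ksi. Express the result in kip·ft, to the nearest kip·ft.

T = A_s f_y = 3.67 × 80 = 293.6 kips.
a = T/(0.85 f'_c b) = 293.6/(0.85 × 4.95 × 19.6) = 3.560 in.
M_n = T(d − a/2) = 293.6 × (25.4 − 1.78) = 6934.8 kip·in = 6934.8/12 = 577.90 kip·ft.
φM_n = 0.90 × 577.90 = 520.11 kip·ft.

φM_n ≈ 520 kip·ft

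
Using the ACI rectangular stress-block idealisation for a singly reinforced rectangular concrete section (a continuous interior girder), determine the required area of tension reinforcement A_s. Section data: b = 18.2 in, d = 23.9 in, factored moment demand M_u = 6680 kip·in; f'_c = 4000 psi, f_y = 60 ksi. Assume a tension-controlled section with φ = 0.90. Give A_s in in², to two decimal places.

A_s ≈ 5.88 in²

M_n = M_u/φ = 6680/0.90 = 7422.22 kip·in.
From M_n = 0.85 f'_c a b (d − a/2):
a = d − √(d² − 2M_n/(0.85 f'_c b)) = 23.9 − √(23.9² − 2 × 7422.22/(0.85 × 4 × 18.2)) = 5.698 in.
A_s = 0.85 f'_c a b / f_y = 0.85 × 4 × 5.698 × 18.2 / 60 = 5.877 in².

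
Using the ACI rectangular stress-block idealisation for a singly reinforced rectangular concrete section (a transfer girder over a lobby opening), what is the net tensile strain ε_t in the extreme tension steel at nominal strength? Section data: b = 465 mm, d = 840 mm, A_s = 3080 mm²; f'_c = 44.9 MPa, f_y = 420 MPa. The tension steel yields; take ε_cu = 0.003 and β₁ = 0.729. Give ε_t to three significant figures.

a = A_s f_y/(0.85 f'_c b) = 72.89 mm.
β₁ = 0.729, so c = a/β₁ = 72.89/0.729 = 99.99 mm.
From the linear strain diagram with ε_cu = 0.003: ε_t = 0.003 (d − c)/c = 0.003 × (840 − 99.99)/99.99 = 0.0222.
Since ε_t ≥ 0.005, the section is tension-controlled.

ε_t ≈ 0.0222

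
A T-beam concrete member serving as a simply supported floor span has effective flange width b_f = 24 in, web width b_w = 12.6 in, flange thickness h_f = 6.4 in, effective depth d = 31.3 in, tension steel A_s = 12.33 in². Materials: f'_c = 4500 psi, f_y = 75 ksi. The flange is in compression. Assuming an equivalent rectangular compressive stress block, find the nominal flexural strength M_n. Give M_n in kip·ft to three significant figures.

M_n ≈ 1980 kip·ft

Tension: T = A_s f_y = 12.33 × 75 = 924.75 kips.
Try a within the flange: a = T/(0.85 f'_c b_f) = 924.75/(0.85 × 4.5 × 24) = 10.074 in.
a = 10.074 > h_f = 6.4 in: the block extends into the web. Split into flange-overhang and web parts.
C_f = 0.85 f'_c (b_f − b_w) h_f = 0.85 × 4.5 × (24 − 12.6) × 6.4 = 279.1 kips.
Remaining web compression depth: a_w = (T − C_f)/(0.85 f'_c b_w) = (924.75 − 279.1)/(0.85 × 4.5 × 12.6) = 13.397 in.
M_n = C_f(d − h_f/2) + (T − C_f)(d − a_w/2) = 279.1 × (31.3 − 3.2) + 645.65 × (31.3 − 6.6985) = 7842.7 + 15884.0 = 23726.7 kip·in.
M_n = 23726.7/12 = 1977.23 kip·ft.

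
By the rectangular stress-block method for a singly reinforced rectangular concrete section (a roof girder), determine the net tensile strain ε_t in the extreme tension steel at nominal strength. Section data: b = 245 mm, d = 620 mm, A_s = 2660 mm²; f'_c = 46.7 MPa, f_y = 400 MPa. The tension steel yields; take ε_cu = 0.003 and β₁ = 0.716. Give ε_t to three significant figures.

ε_t ≈ 0.00917

a = A_s f_y/(0.85 f'_c b) = 109.41 mm.
β₁ = 0.716, so c = a/β₁ = 109.41/0.716 = 152.81 mm.
From the linear strain diagram with ε_cu = 0.003: ε_t = 0.003 (d − c)/c = 0.003 × (620 − 152.81)/152.81 = 0.00917.
Since ε_t ≥ 0.005, the section is tension-controlled.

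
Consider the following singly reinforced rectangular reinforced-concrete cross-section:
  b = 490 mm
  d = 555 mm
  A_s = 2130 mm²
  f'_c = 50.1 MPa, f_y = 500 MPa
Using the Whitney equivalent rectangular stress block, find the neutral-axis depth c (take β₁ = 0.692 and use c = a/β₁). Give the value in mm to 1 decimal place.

c ≈ 73.8 mm

T = A_s f_y = 2130 × 500 = 1065000 N = 1065 kN.
Setting C = 0.85 f'_c a b equal to T: a = 1065000/(0.85 × 50.1 × 490) = 51.038 mm.
With β₁ = 0.692, c = a/β₁ = 51.038/0.692 = 73.8 mm.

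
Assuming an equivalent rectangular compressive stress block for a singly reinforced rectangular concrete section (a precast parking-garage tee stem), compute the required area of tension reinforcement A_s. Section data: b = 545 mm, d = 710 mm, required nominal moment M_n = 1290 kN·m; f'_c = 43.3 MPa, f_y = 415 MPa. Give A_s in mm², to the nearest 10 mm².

With M_n = 0.85 f'_c a b (d − a/2), solve the quadratic for a:
a = d − √(d² − 2M_n/(0.85 f'_c b)) = 710 − √(710² − 2 × 1290×10⁶/(0.85 × 43.3 × 545)) = 97.24 mm.
A_s = 0.85 f'_c a b / f_y = 0.85 × 43.3 × 97.24 × 545 / 415 = 4700.0 mm².

A_s ≈ 4700 mm²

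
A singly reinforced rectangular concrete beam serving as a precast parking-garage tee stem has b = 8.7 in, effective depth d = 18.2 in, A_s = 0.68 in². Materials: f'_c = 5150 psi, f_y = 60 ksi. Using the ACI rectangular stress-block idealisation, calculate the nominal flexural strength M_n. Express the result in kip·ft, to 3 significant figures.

M_n ≈ 60.1 kip·ft

T = A_s f_y = 0.68 × 60 = 40.8 kips.
a = T/(0.85 f'_c b) = 40.8/(0.85 × 5.15 × 8.7) = 1.071 in.
M_n = T(d − a/2) = 40.8 × (18.2 − 0.5355) = 720.7 kip·in = 720.7/12 = 60.06 kip·ft.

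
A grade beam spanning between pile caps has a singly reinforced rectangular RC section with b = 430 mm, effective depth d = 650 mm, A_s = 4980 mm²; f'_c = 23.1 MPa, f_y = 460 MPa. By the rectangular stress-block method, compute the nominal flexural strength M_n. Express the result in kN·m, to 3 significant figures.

T = A_s f_y = 4980 × 460 = 2290800 N = 2290.8 kN.
From C = T: a = T/(0.85 f'_c b) = 2290800/(0.85 × 23.1 × 430) = 271.32 mm.
M_n = T(d − a/2) = 2290.8 kN × (650 − 135.66) mm = 1178.25 kN·m.

M_n ≈ 1180 kN·m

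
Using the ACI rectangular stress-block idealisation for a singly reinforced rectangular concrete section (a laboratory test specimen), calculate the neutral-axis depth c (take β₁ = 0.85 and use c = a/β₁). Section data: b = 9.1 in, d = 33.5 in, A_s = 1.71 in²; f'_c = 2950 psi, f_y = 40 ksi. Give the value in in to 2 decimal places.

c ≈ 3.53 in

T = A_s f_y = 1.71 × 40 = 68.4 kips.
a = T/(0.85 f'_c b) = 68.4/(0.85 × 2.95 × 9.1) = 2.9976 in.
With β₁ = 0.85, c = a/β₁ = 2.9976/0.85 = 3.53 in.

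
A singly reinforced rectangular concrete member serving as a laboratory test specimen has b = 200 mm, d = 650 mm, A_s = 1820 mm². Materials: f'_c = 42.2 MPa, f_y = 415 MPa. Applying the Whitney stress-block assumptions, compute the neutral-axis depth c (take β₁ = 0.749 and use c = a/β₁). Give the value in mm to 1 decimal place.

c ≈ 140.6 mm

T = A_s f_y = 1820 × 415 = 755300 N = 755.3 kN.
Setting C = 0.85 f'_c a b equal to T: a = 755300/(0.85 × 42.2 × 200) = 105.283 mm.
With β₁ = 0.749, c = a/β₁ = 105.283/0.749 = 140.6 mm.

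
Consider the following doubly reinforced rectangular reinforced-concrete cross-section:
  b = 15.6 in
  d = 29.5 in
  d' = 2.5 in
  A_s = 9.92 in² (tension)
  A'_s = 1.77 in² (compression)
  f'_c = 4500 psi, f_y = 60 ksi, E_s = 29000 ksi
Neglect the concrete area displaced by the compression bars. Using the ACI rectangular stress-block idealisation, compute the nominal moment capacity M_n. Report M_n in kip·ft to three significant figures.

Assume both steels yield.
a = (A_s − A'_s) f_y/(0.85 f'_c b) = (9.92 − 1.77) × 60/(0.85 × 4.5 × 15.6) = 8.195 in.
c = a/β₁ = 8.195/0.825 = 9.933 in; ε'_s = 0.003(c − d')/c = 0.0022 ≥ ε_y = 0.0021, so the compression steel yields.
M_n = (A_s − A'_s) f_y (d − a/2) + A'_s f_y (d − d') = 489 × (29.5 − 4.0975) + 106.2 × (29.5 − 2.5) = 12421.8 + 2867.4 = 15289.2 kip·in = 15289.2/12 = 1274.10 kip·ft.

M_n ≈ 1270 kip·ft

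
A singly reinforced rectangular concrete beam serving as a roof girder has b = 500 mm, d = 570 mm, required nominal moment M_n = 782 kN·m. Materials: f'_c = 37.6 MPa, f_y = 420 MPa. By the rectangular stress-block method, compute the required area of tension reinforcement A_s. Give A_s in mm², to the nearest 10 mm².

With M_n = 0.85 f'_c a b (d − a/2), solve the quadratic for a:
a = d − √(d² − 2M_n/(0.85 f'_c b)) = 570 − √(570² − 2 × 782×10⁶/(0.85 × 37.6 × 500)) = 93.53 mm.
A_s = 0.85 f'_c a b / f_y = 0.85 × 37.6 × 93.53 × 500 / 420 = 3558.6 mm².

A_s ≈ 3560 mm²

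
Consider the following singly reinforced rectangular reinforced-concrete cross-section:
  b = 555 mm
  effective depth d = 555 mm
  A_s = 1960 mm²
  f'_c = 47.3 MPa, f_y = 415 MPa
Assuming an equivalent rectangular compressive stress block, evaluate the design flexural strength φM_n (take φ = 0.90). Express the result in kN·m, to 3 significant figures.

φM_n ≈ 393 kN·m

T = A_s f_y = 1960 × 415 = 813400 N = 813.4 kN.
From C = T: a = T/(0.85 f'_c b) = 813400/(0.85 × 47.3 × 555) = 36.45 mm.
M_n = T(d − a/2) = 813.4 kN × (555 − 18.225) mm = 436.61 kN·m.
φM_n = 0.90 × 436.61 = 392.95 kN·m.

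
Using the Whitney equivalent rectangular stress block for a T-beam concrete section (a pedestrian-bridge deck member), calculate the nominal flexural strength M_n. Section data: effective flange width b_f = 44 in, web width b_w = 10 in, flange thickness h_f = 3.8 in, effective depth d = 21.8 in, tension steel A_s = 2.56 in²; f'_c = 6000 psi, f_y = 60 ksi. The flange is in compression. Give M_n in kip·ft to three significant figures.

M_n ≈ 275 kip·ft

Tension: T = A_s f_y = 2.56 × 60 = 153.6 kips.
Try a within the flange: a = T/(0.85 f'_c b_f) = 153.6/(0.85 × 6 × 44) = 0.684 in.
Since a = 0.684 ≤ h_f = 3.8 in, the stress block lies entirely in the flange; analyse as a rectangular beam of width b_f.
M_n = T(d − a/2) = 153.6 × (21.8 − 0.342) = 3295.9 kip·in.
M_n = 3295.9/12 = 274.66 kip·ft.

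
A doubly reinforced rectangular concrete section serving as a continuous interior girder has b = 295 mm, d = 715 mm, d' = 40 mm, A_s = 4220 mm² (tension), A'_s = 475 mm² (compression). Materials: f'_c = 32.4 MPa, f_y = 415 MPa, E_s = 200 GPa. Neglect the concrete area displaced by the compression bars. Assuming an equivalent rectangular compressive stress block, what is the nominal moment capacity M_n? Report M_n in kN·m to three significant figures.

Assume both tension and compression steel yield.
Net tension couple steel: A_s − A'_s = 3745 mm².
a = (A_s − A'_s) f_y / (0.85 f'_c b) = 1554175/(0.85 × 32.4 × 295) = 191.30 mm.
c = a/β₁ = 191.30/0.819 = 233.58 mm; ε'_s = 0.003(c − d')/c = 0.0025 ≥ f_y/E_s = 0.0021, so compression steel does yield.
M_n = (A_s − A'_s) f_y (d − a/2) + A'_s f_y (d − d') = [1554175 × (715 − 95.65) + 197125 × (715 − 40)] × 10⁻⁶ = 962.58 + 133.06 = 1095.64 kN·m.

M_n ≈ 1100 kN·m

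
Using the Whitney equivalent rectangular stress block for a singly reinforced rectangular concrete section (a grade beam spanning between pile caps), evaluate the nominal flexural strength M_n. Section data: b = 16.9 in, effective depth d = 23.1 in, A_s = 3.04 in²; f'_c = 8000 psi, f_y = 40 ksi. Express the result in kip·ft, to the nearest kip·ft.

T = A_s f_y = 3.04 × 40 = 121.6 kips.
a = T/(0.85 f'_c b) = 121.6/(0.85 × 8 × 16.9) = 1.058 in.
M_n = T(d − a/2) = 121.6 × (23.1 − 0.529) = 2744.6 kip·in = 2744.6/12 = 228.72 kip·ft.

M_n ≈ 229 kip·ft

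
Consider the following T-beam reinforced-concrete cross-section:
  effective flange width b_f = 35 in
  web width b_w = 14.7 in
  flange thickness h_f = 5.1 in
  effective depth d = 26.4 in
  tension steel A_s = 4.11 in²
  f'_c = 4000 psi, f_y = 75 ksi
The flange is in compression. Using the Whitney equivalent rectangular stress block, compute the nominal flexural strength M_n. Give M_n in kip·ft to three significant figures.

M_n ≈ 645 kip·ft

Tension: T = A_s f_y = 4.11 × 75 = 308.25 kips.
Try a within the flange: a = T/(0.85 f'_c b_f) = 308.25/(0.85 × 4 × 35) = 2.590 in.
Since a = 2.590 ≤ h_f = 5.1 in, the stress block lies entirely in the flange; analyse as a rectangular beam of width b_f.
M_n = T(d − a/2) = 308.25 × (26.4 − 1.295) = 7738.6 kip·in.
M_n = 7738.6/12 = 644.88 kip·ft.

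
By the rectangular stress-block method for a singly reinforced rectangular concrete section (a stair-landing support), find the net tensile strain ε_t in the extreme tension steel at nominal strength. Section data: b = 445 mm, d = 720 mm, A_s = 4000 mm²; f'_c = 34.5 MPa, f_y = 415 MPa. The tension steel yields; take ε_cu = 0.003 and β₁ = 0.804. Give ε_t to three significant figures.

ε_t ≈ 0.0107

a = A_s f_y/(0.85 f'_c b) = 127.21 mm.
β₁ = 0.804, so c = a/β₁ = 127.21/0.804 = 158.22 mm.
From the linear strain diagram with ε_cu = 0.003: ε_t = 0.003 (d − c)/c = 0.003 × (720 − 158.22)/158.22 = 0.0107.
Since ε_t ≥ 0.005, the section is tension-controlled.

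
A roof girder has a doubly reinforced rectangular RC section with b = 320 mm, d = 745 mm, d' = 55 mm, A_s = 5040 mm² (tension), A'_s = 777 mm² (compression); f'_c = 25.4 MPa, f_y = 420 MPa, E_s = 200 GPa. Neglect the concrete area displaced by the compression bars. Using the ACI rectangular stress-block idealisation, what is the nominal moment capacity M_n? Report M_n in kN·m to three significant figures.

M_n ≈ 1330 kN·m

Assume both tension and compression steel yield.
Net tension couple steel: A_s − A'_s = 4263 mm².
a = (A_s − A'_s) f_y / (0.85 f'_c b) = 1790460/(0.85 × 25.4 × 320) = 259.16 mm.
c = a/β₁ = 259.16/0.85 = 304.89 mm; ε'_s = 0.003(c − d')/c = 0.0025 ≥ f_y/E_s = 0.0021, so compression steel does yield.
M_n = (A_s − A'_s) f_y (d − a/2) + A'_s f_y (d − d') = [1790460 × (745 − 129.58) + 326340 × (745 − 55)] × 10⁻⁶ = 1101.88 + 225.17 = 1327.05 kN·m.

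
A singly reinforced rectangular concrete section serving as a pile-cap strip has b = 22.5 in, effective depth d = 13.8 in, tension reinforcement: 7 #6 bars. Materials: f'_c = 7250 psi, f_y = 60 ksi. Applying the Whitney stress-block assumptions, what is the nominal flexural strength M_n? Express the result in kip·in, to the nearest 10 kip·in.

M_n ≈ 2430 kip·in

A_s = 7 × 0.44 = 3.08 in².
T = A_s f_y = 3.08 × 60 = 184.8 kips.
a = T/(0.85 f'_c b) = 184.8/(0.85 × 7.25 × 22.5) = 1.333 in.
M_n = T(d − a/2) = 184.8 × (13.8 − 0.6665) = 2427.1 kip·in.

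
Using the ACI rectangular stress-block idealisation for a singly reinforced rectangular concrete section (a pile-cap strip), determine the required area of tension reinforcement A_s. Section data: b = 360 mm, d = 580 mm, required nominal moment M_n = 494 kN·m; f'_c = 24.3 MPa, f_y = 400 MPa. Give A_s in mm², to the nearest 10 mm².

With M_n = 0.85 f'_c a b (d − a/2), solve the quadratic for a:
a = d − √(d² − 2M_n/(0.85 f'_c b)) = 580 − √(580² − 2 × 494×10⁶/(0.85 × 24.3 × 360)) = 128.86 mm.
A_s = 0.85 f'_c a b / f_y = 0.85 × 24.3 × 128.86 × 360 / 400 = 2395.4 mm².

A_s ≈ 2400 mm²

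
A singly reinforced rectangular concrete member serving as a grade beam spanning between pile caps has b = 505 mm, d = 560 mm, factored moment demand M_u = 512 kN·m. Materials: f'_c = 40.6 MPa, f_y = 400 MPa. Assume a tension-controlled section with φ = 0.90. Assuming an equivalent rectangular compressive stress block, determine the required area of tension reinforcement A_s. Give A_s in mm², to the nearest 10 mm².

A_s ≈ 2690 mm²

M_n = M_u/φ = 512/0.90 = 568.889 kN·m.
With M_n = 0.85 f'_c a b (d − a/2), solve the quadratic for a:
a = d − √(d² − 2M_n/(0.85 f'_c b)) = 560 − √(560² − 2 × 568.889×10⁶/(0.85 × 40.6 × 505)) = 61.69 mm.
A_s = 0.85 f'_c a b / f_y = 0.85 × 40.6 × 61.69 × 505 / 400 = 2687.8 mm².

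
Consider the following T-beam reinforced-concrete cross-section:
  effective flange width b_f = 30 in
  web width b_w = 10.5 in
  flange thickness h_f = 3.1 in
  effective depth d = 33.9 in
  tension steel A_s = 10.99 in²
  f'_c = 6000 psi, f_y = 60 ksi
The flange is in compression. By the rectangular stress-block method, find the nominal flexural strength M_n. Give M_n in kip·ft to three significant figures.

M_n ≈ 1730 kip·ft

Tension: T = A_s f_y = 10.99 × 60 = 659.4 kips.
Try a within the flange: a = T/(0.85 f'_c b_f) = 659.4/(0.85 × 6 × 30) = 4.310 in.
a = 4.310 > h_f = 3.1 in: the block extends into the web. Split into flange-overhang and web parts.
C_f = 0.85 f'_c (b_f − b_w) h_f = 0.85 × 6 × (30 − 10.5) × 3.1 = 308.3 kips.
Remaining web compression depth: a_w = (T − C_f)/(0.85 f'_c b_w) = (659.4 − 308.3)/(0.85 × 6 × 10.5) = 6.556 in.
M_n = C_f(d − h_f/2) + (T − C_f)(d − a_w/2) = 308.3 × (33.9 − 1.55) + 351.1 × (33.9 − 3.278) = 9973.5 + 10751.4 = 20724.9 kip·in.
M_n = 20724.9/12 = 1727.08 kip·ft.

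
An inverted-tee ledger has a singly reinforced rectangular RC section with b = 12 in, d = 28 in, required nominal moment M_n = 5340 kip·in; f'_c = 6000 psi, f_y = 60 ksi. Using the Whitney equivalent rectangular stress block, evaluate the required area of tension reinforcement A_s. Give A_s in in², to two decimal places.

From M_n = 0.85 f'_c a b (d − a/2):
a = d − √(d² − 2M_n/(0.85 f'_c b)) = 28 − √(28² − 2 × 5340/(0.85 × 6 × 12)) = 3.312 in.
A_s = 0.85 f'_c a b / f_y = 0.85 × 6 × 3.312 × 12 / 60 = 3.378 in².

A_s ≈ 3.38 in²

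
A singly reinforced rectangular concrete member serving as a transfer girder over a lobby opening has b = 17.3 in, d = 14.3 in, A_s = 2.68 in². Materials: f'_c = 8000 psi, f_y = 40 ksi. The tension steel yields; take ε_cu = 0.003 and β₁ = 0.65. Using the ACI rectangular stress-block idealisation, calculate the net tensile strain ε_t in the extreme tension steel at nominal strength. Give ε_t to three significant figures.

a = A_s f_y/(0.85 f'_c b) = 0.911 in.
β₁ = 0.65, so c = a/β₁ = 0.911/0.65 = 1.402 in.
From the linear strain diagram with ε_cu = 0.003: ε_t = 0.003 (d − c)/c = 0.003 × (14.3 − 1.402)/1.402 = 0.0276.
Since ε_t ≥ 0.005, the section is tension-controlled.

ε_t ≈ 0.0276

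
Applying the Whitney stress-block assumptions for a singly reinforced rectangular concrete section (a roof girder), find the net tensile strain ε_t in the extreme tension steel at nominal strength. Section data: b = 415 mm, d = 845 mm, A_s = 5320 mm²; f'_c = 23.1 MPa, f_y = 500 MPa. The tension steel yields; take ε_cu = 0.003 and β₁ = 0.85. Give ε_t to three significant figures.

ε_t ≈ 0.00360

a = A_s f_y/(0.85 f'_c b) = 326.44 mm.
β₁ = 0.85, so c = a/β₁ = 326.44/0.85 = 384.05 mm.
From the linear strain diagram with ε_cu = 0.003: ε_t = 0.003 (d − c)/c = 0.003 × (845 − 384.05)/384.05 = 0.00360.
ε_t < 0.004 — the section is over-reinforced for flexure under ACI limits.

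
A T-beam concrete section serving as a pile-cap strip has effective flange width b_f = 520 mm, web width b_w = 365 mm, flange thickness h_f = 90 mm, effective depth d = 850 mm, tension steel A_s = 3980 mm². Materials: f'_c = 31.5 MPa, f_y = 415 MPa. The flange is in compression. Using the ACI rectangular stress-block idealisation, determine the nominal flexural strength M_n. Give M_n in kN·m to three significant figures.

M_n ≈ 1300 kN·m

Tension: T = A_s f_y = 3980 × 415 = 1651700 N.
Try a within the flange: a = T/(0.85 f'_c b_f) = 1651700/(0.85 × 31.5 × 520) = 118.63 mm.
a = 118.63 > h_f = 90 mm: the block extends into the web. Split into flange-overhang and web parts.
C_f = 0.85 f'_c (b_f − b_w) h_f = 0.85 × 31.5 × (520 − 365) × 90 = 373511 N.
Remaining web compression depth: a_w = (T − C_f)/(0.85 f'_c b_w) = (1651700 − 373511)/(0.85 × 31.5 × 365) = 130.79 mm.
M_n = C_f(d − h_f/2) + (T − C_f)(d − a_w/2) = 373511 × (850 − 45) + 1278189 × (850 − 65.395) = 300.68 + 1002.87 = 1303.55 × 10⁶ N·mm.
M_n = 1303.55 kN·m.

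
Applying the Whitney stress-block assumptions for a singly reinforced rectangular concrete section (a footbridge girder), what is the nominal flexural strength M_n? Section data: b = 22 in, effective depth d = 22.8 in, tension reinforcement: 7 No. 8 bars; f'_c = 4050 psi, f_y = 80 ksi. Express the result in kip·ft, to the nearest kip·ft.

M_n ≈ 733 kip·ft

A_s = 7 × 0.79 = 5.53 in².
T = A_s f_y = 5.53 × 80 = 442.4 kips.
a = T/(0.85 f'_c b) = 442.4/(0.85 × 4.05 × 22) = 5.841 in.
M_n = T(d − a/2) = 442.4 × (22.8 − 2.9205) = 8794.7 kip·in = 8794.7/12 = 732.89 kip·ft.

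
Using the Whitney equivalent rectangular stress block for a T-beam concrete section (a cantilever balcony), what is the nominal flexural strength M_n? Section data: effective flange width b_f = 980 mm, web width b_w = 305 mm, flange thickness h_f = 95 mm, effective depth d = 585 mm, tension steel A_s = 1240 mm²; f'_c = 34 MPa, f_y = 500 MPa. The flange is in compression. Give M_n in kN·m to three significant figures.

M_n ≈ 356 kN·m

Tension: T = A_s f_y = 1240 × 500 = 620000 N.
Try a within the flange: a = T/(0.85 f'_c b_f) = 620000/(0.85 × 34 × 980) = 21.89 mm.
Since a = 21.89 ≤ h_f = 95 mm, the stress block lies entirely in the flange; analyse as a rectangular beam of width b_f.
M_n = T(d − a/2) = 620000 × (585 − 10.945) = 355.91 × 10⁶ N·mm.
M_n = 355.91 kN·m.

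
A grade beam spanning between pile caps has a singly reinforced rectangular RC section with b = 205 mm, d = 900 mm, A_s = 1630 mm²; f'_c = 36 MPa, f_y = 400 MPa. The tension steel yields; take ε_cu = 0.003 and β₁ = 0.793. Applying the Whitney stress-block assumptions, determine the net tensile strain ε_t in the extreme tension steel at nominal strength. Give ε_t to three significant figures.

a = A_s f_y/(0.85 f'_c b) = 103.94 mm.
β₁ = 0.793, so c = a/β₁ = 103.94/0.793 = 131.07 mm.
From the linear strain diagram with ε_cu = 0.003: ε_t = 0.003 (d − c)/c = 0.003 × (900 − 131.07)/131.07 = 0.0176.
Since ε_t ≥ 0.005, the section is tension-controlled.

ε_t ≈ 0.0176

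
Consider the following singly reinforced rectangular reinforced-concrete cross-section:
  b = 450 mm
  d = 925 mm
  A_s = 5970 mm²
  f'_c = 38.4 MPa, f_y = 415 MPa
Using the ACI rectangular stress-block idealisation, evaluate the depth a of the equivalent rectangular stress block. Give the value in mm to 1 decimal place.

T = A_s f_y = 5970 × 415 = 2477550 N = 2477.55 kN.
Setting C = 0.85 f'_c a b equal to T: a = 2477550/(0.85 × 38.4 × 450) = 168.7 mm.

a ≈ 168.7 mm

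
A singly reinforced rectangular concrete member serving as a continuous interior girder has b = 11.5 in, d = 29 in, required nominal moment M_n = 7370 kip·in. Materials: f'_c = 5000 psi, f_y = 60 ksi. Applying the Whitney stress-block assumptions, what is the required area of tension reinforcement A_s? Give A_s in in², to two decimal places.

From M_n = 0.85 f'_c a b (d − a/2):
a = d − √(d² − 2M_n/(0.85 f'_c b)) = 29 − √(29² − 2 × 7370/(0.85 × 5 × 11.5)) = 5.775 in.
A_s = 0.85 f'_c a b / f_y = 0.85 × 5 × 5.775 × 11.5 / 60 = 4.704 in².

A_s ≈ 4.70 in²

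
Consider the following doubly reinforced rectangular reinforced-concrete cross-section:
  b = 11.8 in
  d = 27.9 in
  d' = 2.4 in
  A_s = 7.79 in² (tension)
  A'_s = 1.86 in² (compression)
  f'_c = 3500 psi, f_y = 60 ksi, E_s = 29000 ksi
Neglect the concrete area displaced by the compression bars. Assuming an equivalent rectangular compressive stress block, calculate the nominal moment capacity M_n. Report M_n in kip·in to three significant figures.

Assume both steels yield.
a = (A_s − A'_s) f_y/(0.85 f'_c b) = (7.79 − 1.86) × 60/(0.85 × 3.5 × 11.8) = 10.135 in.
c = a/β₁ = 10.135/0.85 = 11.924 in; ε'_s = 0.003(c − d')/c = 0.0024 ≥ ε_y = 0.0021, so the compression steel yields.
M_n = (A_s − A'_s) f_y (d − a/2) + A'_s f_y (d − d') = 355.8 × (27.9 − 5.0675) + 111.6 × (27.9 − 2.4) = 8123.8 + 2845.8 = 10969.6 kip·in.

M_n ≈ 11000 kip·in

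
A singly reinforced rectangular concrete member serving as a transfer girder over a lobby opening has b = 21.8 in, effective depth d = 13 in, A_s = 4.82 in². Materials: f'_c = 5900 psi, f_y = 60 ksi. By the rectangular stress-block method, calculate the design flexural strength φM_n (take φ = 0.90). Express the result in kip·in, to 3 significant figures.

φM_n ≈ 3040 kip·in

T = A_s f_y = 4.82 × 60 = 289.2 kips.
a = T/(0.85 f'_c b) = 289.2/(0.85 × 5.9 × 21.8) = 2.645 in.
M_n = T(d − a/2) = 289.2 × (13 − 1.3225) = 3377.1 kip·in.
φM_n = 0.90 × 3377.1 = 3039.4 kip·in.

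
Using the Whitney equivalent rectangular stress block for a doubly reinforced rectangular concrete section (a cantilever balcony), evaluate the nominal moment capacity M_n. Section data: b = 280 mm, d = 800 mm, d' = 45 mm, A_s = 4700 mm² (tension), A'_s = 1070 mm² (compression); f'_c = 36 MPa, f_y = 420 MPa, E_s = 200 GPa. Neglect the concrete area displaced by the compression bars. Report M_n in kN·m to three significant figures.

M_n ≈ 1420 kN·m

Assume both tension and compression steel yield.
Net tension couple steel: A_s − A'_s = 3630 mm².
a = (A_s − A'_s) f_y / (0.85 f'_c b) = 1524600/(0.85 × 36 × 280) = 177.94 mm.
c = a/β₁ = 177.94/0.793 = 224.39 mm; ε'_s = 0.003(c − d')/c = 0.0024 ≥ f_y/E_s = 0.0021, so compression steel does yield.
M_n = (A_s − A'_s) f_y (d − a/2) + A'_s f_y (d − d') = [1524600 × (800 − 88.97) + 449400 × (800 − 45)] × 10⁻⁶ = 1084.04 + 339.30 = 1423.34 kN·m.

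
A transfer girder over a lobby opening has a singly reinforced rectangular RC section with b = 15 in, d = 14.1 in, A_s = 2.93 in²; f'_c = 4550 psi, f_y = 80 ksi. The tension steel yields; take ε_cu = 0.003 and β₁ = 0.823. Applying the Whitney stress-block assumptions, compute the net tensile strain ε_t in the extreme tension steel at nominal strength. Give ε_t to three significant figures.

ε_t ≈ 0.00562

a = A_s f_y/(0.85 f'_c b) = 4.041 in.
β₁ = 0.823, so c = a/β₁ = 4.041/0.823 = 4.910 in.
From the linear strain diagram with ε_cu = 0.003: ε_t = 0.003 (d − c)/c = 0.003 × (14.1 − 4.910)/4.910 = 0.00562.
Since ε_t ≥ 0.005, the section is tension-controlled.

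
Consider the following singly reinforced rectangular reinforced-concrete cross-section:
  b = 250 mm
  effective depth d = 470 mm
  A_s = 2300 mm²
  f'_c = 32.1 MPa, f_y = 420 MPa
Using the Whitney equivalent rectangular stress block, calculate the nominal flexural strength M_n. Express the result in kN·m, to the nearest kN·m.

T = A_s f_y = 2300 × 420 = 966000 N = 966 kN.
From C = T: a = T/(0.85 f'_c b) = 966000/(0.85 × 32.1 × 250) = 141.62 mm.
M_n = T(d − a/2) = 966 kN × (470 − 70.81) mm = 385.62 kN·m.

M_n ≈ 386 kN·m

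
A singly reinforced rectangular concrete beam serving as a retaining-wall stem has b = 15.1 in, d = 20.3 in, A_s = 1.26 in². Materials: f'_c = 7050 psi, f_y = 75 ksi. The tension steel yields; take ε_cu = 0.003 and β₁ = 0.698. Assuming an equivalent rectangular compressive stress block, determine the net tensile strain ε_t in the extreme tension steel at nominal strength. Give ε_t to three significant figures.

ε_t ≈ 0.0377

a = A_s f_y/(0.85 f'_c b) = 1.044 in.
β₁ = 0.698, so c = a/β₁ = 1.044/0.698 = 1.496 in.
From the linear strain diagram with ε_cu = 0.003: ε_t = 0.003 (d − c)/c = 0.003 × (20.3 − 1.496)/1.496 = 0.0377.
Since ε_t ≥ 0.005, the section is tension-controlled.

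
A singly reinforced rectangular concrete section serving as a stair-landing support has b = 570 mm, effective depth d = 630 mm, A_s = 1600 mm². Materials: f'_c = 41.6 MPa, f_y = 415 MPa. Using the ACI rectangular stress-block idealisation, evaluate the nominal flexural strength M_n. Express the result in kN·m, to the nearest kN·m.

M_n ≈ 407 kN·m

T = A_s f_y = 1600 × 415 = 664000 N = 664 kN.
From C = T: a = T/(0.85 f'_c b) = 664000/(0.85 × 41.6 × 570) = 32.94 mm.
M_n = T(d − a/2) = 664 kN × (630 − 16.47) mm = 407.38 kN·m.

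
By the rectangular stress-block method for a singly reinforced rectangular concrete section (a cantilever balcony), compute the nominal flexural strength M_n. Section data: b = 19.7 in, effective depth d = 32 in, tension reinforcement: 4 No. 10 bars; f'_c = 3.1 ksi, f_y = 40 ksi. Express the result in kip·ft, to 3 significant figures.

A_s = 4 × 1.27 = 5.08 in².
T = A_s f_y = 5.08 × 40 = 203.2 kips.
a = T/(0.85 f'_c b) = 203.2/(0.85 × 3.1 × 19.7) = 3.915 in.
M_n = T(d − a/2) = 203.2 × (32 − 1.9575) = 6104.6 kip·in = 6104.6/12 = 508.72 kip·ft.

M_n ≈ 509 kip·ft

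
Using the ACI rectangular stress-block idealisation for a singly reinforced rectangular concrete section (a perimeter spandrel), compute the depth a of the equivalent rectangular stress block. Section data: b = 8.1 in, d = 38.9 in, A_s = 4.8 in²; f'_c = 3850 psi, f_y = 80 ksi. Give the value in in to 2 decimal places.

a ≈ 14.49 in

T = A_s f_y = 4.8 × 80 = 384 kips.
a = T/(0.85 f'_c b) = 384/(0.85 × 3.85 × 8.1) = 14.49 in.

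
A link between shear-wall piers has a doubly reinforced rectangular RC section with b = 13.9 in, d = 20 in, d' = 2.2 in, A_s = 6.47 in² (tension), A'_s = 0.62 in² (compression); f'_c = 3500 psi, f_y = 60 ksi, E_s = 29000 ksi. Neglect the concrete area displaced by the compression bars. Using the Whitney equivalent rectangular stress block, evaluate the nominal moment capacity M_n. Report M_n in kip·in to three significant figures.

M_n ≈ 6190 kip·in

Assume both steels yield.
a = (A_s − A'_s) f_y/(0.85 f'_c b) = (6.47 − 0.62) × 60/(0.85 × 3.5 × 13.9) = 8.488 in.
c = a/β₁ = 8.488/0.85 = 9.986 in; ε'_s = 0.003(c − d')/c = 0.0023 ≥ ε_y = 0.0021, so the compression steel yields.
M_n = (A_s − A'_s) f_y (d − a/2) + A'_s f_y (d − d') = 351 × (20 − 4.244) + 37.2 × (20 − 2.2) = 5530.4 + 662.2 = 6192.6 kip·in.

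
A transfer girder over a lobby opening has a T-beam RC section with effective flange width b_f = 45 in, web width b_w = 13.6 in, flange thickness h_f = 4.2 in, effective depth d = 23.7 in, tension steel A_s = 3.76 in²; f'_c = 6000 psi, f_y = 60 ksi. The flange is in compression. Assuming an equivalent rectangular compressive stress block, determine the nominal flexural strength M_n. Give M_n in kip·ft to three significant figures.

M_n ≈ 436 kip·ft

Tension: T = A_s f_y = 3.76 × 60 = 225.6 kips.
Try a within the flange: a = T/(0.85 f'_c b_f) = 225.6/(0.85 × 6 × 45) = 0.983 in.
Since a = 0.983 ≤ h_f = 4.2 in, the stress block lies entirely in the flange; analyse as a rectangular beam of width b_f.
M_n = T(d − a/2) = 225.6 × (23.7 − 0.4915) = 5235.8 kip·in.
M_n = 5235.8/12 = 436.32 kip·ft.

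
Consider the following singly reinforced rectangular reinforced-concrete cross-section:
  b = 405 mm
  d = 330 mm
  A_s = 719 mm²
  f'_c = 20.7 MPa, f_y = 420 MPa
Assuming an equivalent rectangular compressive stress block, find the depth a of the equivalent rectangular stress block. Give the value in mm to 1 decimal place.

a ≈ 42.4 mm

T = A_s f_y = 719 × 420 = 301980 N = 301.98 kN.
Setting C = 0.85 f'_c a b equal to T: a = 301980/(0.85 × 20.7 × 405) = 42.4 mm.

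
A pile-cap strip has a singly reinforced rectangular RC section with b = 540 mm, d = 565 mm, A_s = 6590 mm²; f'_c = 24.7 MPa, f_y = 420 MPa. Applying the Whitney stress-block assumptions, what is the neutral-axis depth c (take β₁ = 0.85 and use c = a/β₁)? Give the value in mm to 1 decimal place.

T = A_s f_y = 6590 × 420 = 2767800 N = 2767.8 kN.
Setting C = 0.85 f'_c a b equal to T: a = 2767800/(0.85 × 24.7 × 540) = 244.132 mm.
With β₁ = 0.85, c = a/β₁ = 244.132/0.85 = 287.2 mm.

c ≈ 287.2 mm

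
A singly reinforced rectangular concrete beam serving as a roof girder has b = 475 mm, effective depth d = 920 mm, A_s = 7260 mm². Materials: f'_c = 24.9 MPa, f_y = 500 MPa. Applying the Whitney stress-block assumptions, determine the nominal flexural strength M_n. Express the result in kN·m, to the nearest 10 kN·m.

T = A_s f_y = 7260 × 500 = 3630000 N = 3630 kN.
From C = T: a = T/(0.85 f'_c b) = 3630000/(0.85 × 24.9 × 475) = 361.07 mm.
M_n = T(d − a/2) = 3630 kN × (920 − 180.535) mm = 2684.26 kN·m.

M_n ≈ 2680 kN·m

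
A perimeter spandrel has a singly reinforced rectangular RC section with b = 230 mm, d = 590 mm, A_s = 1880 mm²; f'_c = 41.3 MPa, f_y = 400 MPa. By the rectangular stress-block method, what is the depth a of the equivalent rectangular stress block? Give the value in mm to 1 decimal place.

a ≈ 93.1 mm

T = A_s f_y = 1880 × 400 = 752000 N = 752 kN.
Setting C = 0.85 f'_c a b equal to T: a = 752000/(0.85 × 41.3 × 230) = 93.1 mm.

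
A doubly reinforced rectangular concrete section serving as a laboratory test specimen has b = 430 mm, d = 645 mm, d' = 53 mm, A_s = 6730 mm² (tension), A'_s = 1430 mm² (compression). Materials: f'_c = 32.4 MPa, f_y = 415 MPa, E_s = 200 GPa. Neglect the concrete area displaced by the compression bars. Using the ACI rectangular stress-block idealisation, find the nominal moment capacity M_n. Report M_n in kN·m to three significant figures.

Assume both tension and compression steel yield.
Net tension couple steel: A_s − A'_s = 5300 mm².
a = (A_s − A'_s) f_y / (0.85 f'_c b) = 2199500/(0.85 × 32.4 × 430) = 185.73 mm.
c = a/β₁ = 185.73/0.819 = 226.78 mm; ε'_s = 0.003(c − d')/c = 0.0023 ≥ f_y/E_s = 0.0021, so compression steel does yield.
M_n = (A_s − A'_s) f_y (d − a/2) + A'_s f_y (d − d') = [2199500 × (645 − 92.865) + 593450 × (645 − 53)] × 10⁻⁶ = 1214.42 + 351.32 = 1565.74 kN·m.

M_n ≈ 1570 kN·m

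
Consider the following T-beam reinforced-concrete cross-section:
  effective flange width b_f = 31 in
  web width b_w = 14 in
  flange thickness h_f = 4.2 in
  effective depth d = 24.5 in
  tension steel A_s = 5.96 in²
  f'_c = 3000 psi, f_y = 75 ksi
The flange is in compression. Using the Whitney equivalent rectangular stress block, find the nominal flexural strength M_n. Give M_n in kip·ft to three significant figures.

M_n ≈ 799 kip·ft

Tension: T = A_s f_y = 5.96 × 75 = 447 kips.
Try a within the flange: a = T/(0.85 f'_c b_f) = 447/(0.85 × 3 × 31) = 5.655 in.
a = 5.655 > h_f = 4.2 in: the block extends into the web. Split into flange-overhang and web parts.
C_f = 0.85 f'_c (b_f − b_w) h_f = 0.85 × 3 × (31 − 14) × 4.2 = 182.1 kips.
Remaining web compression depth: a_w = (T − C_f)/(0.85 f'_c b_w) = (447 − 182.1)/(0.85 × 3 × 14) = 7.420 in.
M_n = C_f(d − h_f/2) + (T − C_f)(d − a_w/2) = 182.1 × (24.5 − 2.1) + 264.9 × (24.5 − 3.71) = 4079.0 + 5507.3 = 9586.3 kip·in.
M_n = 9586.3/12 = 798.86 kip·ft.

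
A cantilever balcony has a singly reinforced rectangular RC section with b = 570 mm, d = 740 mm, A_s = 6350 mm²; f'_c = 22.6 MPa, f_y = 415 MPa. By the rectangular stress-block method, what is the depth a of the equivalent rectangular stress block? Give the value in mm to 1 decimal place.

a ≈ 240.7 mm

T = A_s f_y = 6350 × 415 = 2635250 N = 2635.25 kN.
Setting C = 0.85 f'_c a b equal to T: a = 2635250/(0.85 × 22.6 × 570) = 240.7 mm.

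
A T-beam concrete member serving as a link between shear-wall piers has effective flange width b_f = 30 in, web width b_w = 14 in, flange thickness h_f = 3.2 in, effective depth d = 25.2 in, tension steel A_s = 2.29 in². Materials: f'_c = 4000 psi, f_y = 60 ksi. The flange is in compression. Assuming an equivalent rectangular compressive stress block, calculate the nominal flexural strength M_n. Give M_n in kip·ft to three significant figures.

M_n ≈ 281 kip·ft

Tension: T = A_s f_y = 2.29 × 60 = 137.4 kips.
Try a within the flange: a = T/(0.85 f'_c b_f) = 137.4/(0.85 × 4 × 30) = 1.347 in.
Since a = 1.347 ≤ h_f = 3.2 in, the stress block lies entirely in the flange; analyse as a rectangular beam of width b_f.
M_n = T(d − a/2) = 137.4 × (25.2 − 0.6735) = 3369.9 kip·in.
M_n = 3369.9/12 = 280.83 kip·ft.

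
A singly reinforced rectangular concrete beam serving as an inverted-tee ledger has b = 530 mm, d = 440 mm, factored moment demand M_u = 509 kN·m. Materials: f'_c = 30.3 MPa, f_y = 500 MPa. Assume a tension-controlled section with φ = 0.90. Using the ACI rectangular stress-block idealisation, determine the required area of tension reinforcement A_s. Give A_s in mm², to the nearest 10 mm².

M_n = M_u/φ = 509/0.90 = 565.556 kN·m.
With M_n = 0.85 f'_c a b (d − a/2), solve the quadratic for a:
a = d − √(d² − 2M_n/(0.85 f'_c b)) = 440 − √(440² − 2 × 565.556×10⁶/(0.85 × 30.3 × 530)) = 107.23 mm.
A_s = 0.85 f'_c a b / f_y = 0.85 × 30.3 × 107.23 × 530 / 500 = 2927.4 mm².

A_s ≈ 2930 mm²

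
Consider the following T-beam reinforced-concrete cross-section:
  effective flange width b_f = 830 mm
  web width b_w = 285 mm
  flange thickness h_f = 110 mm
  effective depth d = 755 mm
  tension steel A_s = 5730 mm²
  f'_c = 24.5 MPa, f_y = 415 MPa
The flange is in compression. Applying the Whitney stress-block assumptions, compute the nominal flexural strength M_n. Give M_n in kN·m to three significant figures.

M_n ≈ 1620 kN·m

Tension: T = A_s f_y = 5730 × 415 = 2377950 N.
Try a within the flange: a = T/(0.85 f'_c b_f) = 2377950/(0.85 × 24.5 × 830) = 137.58 mm.
a = 137.58 > h_f = 110 mm: the block extends into the web. Split into flange-overhang and web parts.
C_f = 0.85 f'_c (b_f − b_w) h_f = 0.85 × 24.5 × (830 − 285) × 110 = 1248459 N.
Remaining web compression depth: a_w = (T − C_f)/(0.85 f'_c b_w) = (2377950 − 1248459)/(0.85 × 24.5 × 285) = 190.31 mm.
M_n = C_f(d − h_f/2) + (T − C_f)(d − a_w/2) = 1248459 × (755 − 55) + 1129491 × (755 − 95.155) = 873.92 + 745.29 = 1619.21 × 10⁶ N·mm.
M_n = 1619.21 kN·m.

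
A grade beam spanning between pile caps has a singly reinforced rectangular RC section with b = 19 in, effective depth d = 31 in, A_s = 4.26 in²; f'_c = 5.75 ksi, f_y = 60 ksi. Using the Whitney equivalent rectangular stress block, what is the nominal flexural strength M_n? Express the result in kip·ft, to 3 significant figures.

T = A_s f_y = 4.26 × 60 = 255.6 kips.
a = T/(0.85 f'_c b) = 255.6/(0.85 × 5.75 × 19) = 2.752 in.
M_n = T(d − a/2) = 255.6 × (31 − 1.376) = 7571.9 kip·in = 7571.9/12 = 630.99 kip·ft.

M_n ≈ 631 kip·ft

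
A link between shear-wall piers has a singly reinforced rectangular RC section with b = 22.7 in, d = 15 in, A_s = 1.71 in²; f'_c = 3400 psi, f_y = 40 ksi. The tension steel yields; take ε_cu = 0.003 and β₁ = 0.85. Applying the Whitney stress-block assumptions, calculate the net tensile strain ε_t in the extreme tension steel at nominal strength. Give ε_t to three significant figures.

a = A_s f_y/(0.85 f'_c b) = 1.043 in.
β₁ = 0.85, so c = a/β₁ = 1.043/0.85 = 1.227 in.
From the linear strain diagram with ε_cu = 0.003: ε_t = 0.003 (d − c)/c = 0.003 × (15 − 1.227)/1.227 = 0.0337.
Since ε_t ≥ 0.005, the section is tension-controlled.

ε_t ≈ 0.0337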